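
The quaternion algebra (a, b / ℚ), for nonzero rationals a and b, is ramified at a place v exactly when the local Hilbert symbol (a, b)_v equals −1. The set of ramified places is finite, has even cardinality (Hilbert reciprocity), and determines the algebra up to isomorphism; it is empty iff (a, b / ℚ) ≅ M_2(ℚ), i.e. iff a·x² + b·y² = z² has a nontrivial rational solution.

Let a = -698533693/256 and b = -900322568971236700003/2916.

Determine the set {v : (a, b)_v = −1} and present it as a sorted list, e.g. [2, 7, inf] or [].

[11, 13, 19, 37, 47, inf]

Mod squares: a ≡ -248677, b ≡ -6192043. Check v ∈ {∞, 2, 3, 11, 13, 19, 37, 43, 47, 53}.
v=2: v_2(a)=-8, v_2(b)=-2; units ≡ 3, 5 (mod 8); ε·ε+αω+βω = 1·0+-8·1+-2·1 ≡ 0  ⇒  (a,b)_2 = +1.
v=19: a=19^0·(≡8), b=19^1·(≡14) mod 19; (8|19)=-1, (14|19)=-1; (−1)^{0·1·9}·(-1)^1·(-1)^0 = -1.
v=11: a=11^1·(≡1), b=11^3·(≡3) mod 11; (1|11)=+1, (3|11)=+1; (−1)^{1·3·5}·(+1)^3·(+1)^1 = -1.
v=47: a=47^1·(≡41), b=47^0·(≡10) mod 47; (41|47)=-1, (10|47)=-1; (−1)^{1·0·23}·(-1)^0·(-1)^1 = -1.
v=∞: -248677 < 0 and -6192043 < 0  ⇒  (a,b)_∞ = -1.
v=3: a=3^0·(≡2), b=3^-6·(≡2) mod 3; (2|3)=-1, (2|3)=-1; (−1)^{0·-6·1}·(-1)^-6·(-1)^0 = +1.
v=43: a=43^0·(≡13), b=43^3·(≡1) mod 43; (13|43)=+1, (1|43)=+1; (−1)^{0·3·21}·(+1)^3·(+1)^0 = +1.
v=53: a=53^2·(≡6), b=53^3·(≡12) mod 53; (6|53)=+1, (12|53)=-1; (−1)^{2·3·26}·(+1)^3·(-1)^2 = +1.
v=13: a=13^1·(≡8), b=13^3·(≡4) mod 13; (8|13)=-1, (4|13)=+1; (−1)^{1·3·6}·(-1)^3·(+1)^1 = -1.
v=37: a=37^1·(≡13), b=37^2·(≡8) mod 37; (13|37)=-1, (8|37)=-1; (−1)^{1·2·18}·(-1)^2·(-1)^1 = -1.
|Ram(-248677, -6192043)| = 6, even; anisotropic at {11, 13, 19, 37, 47, ∞}.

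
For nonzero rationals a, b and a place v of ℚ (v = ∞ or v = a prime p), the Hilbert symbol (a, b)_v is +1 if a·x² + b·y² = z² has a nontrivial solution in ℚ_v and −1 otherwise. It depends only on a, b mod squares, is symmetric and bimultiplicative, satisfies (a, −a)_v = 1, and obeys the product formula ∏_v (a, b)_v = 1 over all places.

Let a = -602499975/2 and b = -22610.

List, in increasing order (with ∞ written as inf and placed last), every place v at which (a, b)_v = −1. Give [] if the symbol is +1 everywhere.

[5, 7, 11, 17, 19, inf]

(a, b) ≡ (-462, -22610) mod (ℚ^×)²; places V = {2, 3, 5, 7, 11, 17, 19, ∞}.
(a,b)_19: α=2, u≡2; β=1, v≡7 (mod 19); (2|19)=-1, (7|19)=+1; sign (−1)^0·-1^1·+1^2 = -1.
(a,b)_17: α=2, u≡10; β=1, v≡13 (mod 17); (10|17)=-1, (13|17)=+1; sign (−1)^0·-1^1·+1^2 = -1.
(a,b)_3: α=1, u≡2; β=0, v≡1 (mod 3); (2|3)=-1, (1|3)=+1; sign (−1)^0·-1^0·+1^1 = +1.
(a,b)_2: α=-1, β=1; u≡1, v≡7 (mod 8); ε(u)ε(v)=0·1, αω(v)=-1·0, βω(u)=1·0; sum ≡ 0  ⇒  +1.
(a,b)_7: α=1, u≡4; β=1, v≡4 (mod 7); (4|7)=+1, (4|7)=+1; sign (−1)^1·+1^1·+1^1 = -1.
(a,b)_11: α=1, u≡2; β=0, v≡6 (mod 11); (2|11)=-1, (6|11)=-1; sign (−1)^0·-1^0·-1^1 = -1.
(a,b)_∞: sgn(-462)=−, sgn(-22610)=−, so -1.
(a,b)_5: α=2, u≡3; β=1, v≡3 (mod 5); (3|5)=-1, (3|5)=-1; sign (−1)^0·-1^1·-1^2 = -1.
Ram(-462, -22610) = {5, 7, 11, 17, 19, ∞}; no ℚ_5-point on the conic.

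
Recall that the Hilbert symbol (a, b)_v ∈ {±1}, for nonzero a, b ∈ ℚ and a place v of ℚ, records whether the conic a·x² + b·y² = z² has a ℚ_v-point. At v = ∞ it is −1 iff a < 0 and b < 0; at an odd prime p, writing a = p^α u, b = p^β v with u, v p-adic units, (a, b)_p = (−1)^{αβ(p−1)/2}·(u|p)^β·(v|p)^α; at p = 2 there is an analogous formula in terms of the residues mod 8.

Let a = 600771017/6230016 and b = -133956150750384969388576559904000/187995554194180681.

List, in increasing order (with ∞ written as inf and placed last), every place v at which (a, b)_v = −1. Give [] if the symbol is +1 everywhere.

[5, 11, 41, 43]

Mod squares: a ≡ 473, b ≡ -96965. Check v ∈ {∞, 2, 3, 5, 7, 11, 13, 17, 19, 23, 41, 43, 47}.
v=5: a=5^0·(≡2), b=5^3·(≡3) mod 5; (2|5)=-1, (3|5)=-1; (−1)^{0·3·2}·(-1)^3·(-1)^0 = -1.
v=13: a=13^-2·(≡6), b=13^-8·(≡5) mod 13; (6|13)=-1, (5|13)=-1; (−1)^{-2·-8·6}·(-1)^-8·(-1)^-2 = +1.
v=47: a=47^0·(≡2), b=47^-2·(≡20) mod 47; (2|47)=+1, (20|47)=-1; (−1)^{0·-2·23}·(+1)^-2·(-1)^0 = +1.
v=11: a=11^1·(≡8), b=11^7·(≡10) mod 11; (8|11)=-1, (10|11)=-1; (−1)^{1·7·5}·(-1)^7·(-1)^1 = -1.
v=19: a=19^0·(≡9), b=19^-2·(≡4) mod 19; (9|19)=+1, (4|19)=+1; (−1)^{0·-2·9}·(+1)^-2·(+1)^0 = +1.
v=3: a=3^-2·(≡2), b=3^2·(≡1) mod 3; (2|3)=-1, (1|3)=+1; (−1)^{-2·2·1}·(-1)^2·(+1)^-2 = +1.
v=43: a=43^1·(≡40), b=43^3·(≡1) mod 43; (40|43)=+1, (1|43)=+1; (−1)^{1·3·21}·(+1)^3·(+1)^1 = -1.
v=23: a=23^2·(≡8), b=23^2·(≡4) mod 23; (8|23)=+1, (4|23)=+1; (−1)^{2·2·11}·(+1)^2·(+1)^2 = +1.
v=41: a=41^0·(≡24), b=41^1·(≡22) mod 41; (24|41)=-1, (22|41)=-1; (−1)^{0·1·20}·(-1)^1·(-1)^0 = -1.
v=2: v_2(a)=-12, v_2(b)=8; units ≡ 1, 3 (mod 8); ε·ε+αω+βω = 0·1+-12·1+8·0 ≡ 0  ⇒  (a,b)_2 = +1.
v=7: a=7^4·(≡1), b=7^12·(≡3) mod 7; (1|7)=+1, (3|7)=-1; (−1)^{4·12·3}·(+1)^12·(-1)^4 = +1.
v=17: a=17^0·(≡3), b=17^-2·(≡14) mod 17; (3|17)=-1, (14|17)=-1; (−1)^{0·-2·8}·(-1)^-2·(-1)^0 = +1.
v=∞: 473 > 0 and -96965 < 0  ⇒  (a,b)_∞ = +1.
(473, -96965 / ℚ) ramifies at {5, 11, 41, 43}: a division algebra.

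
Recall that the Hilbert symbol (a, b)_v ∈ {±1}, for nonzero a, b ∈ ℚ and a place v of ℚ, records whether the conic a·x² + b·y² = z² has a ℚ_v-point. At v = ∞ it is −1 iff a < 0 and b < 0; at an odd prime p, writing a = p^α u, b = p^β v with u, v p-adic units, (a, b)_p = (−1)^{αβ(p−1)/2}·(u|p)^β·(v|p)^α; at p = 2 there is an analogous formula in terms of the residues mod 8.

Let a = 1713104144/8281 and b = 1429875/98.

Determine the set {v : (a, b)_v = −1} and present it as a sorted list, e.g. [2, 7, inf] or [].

[17, 19, 31, 37]

Mod squares: a ≡ 370481, b ≡ 12710. Check v ∈ {∞, 2, 3, 5, 7, 13, 17, 19, 31, 37, 41}.
v=31: a=31^1·(≡20), b=31^1·(≡18) mod 31; (20|31)=+1, (18|31)=+1; (−1)^{1·1·15}·(+1)^1·(+1)^1 = -1.
v=17: a=17^3·(≡9), b=17^0·(≡3) mod 17; (9|17)=+1, (3|17)=-1; (−1)^{3·0·8}·(+1)^0·(-1)^3 = -1.
v=13: a=13^-2·(≡5), b=13^0·(≡10) mod 13; (5|13)=-1, (10|13)=+1; (−1)^{-2·0·6}·(-1)^0·(+1)^-2 = +1.
v=41: a=41^0·(≡4), b=41^1·(≡40) mod 41; (4|41)=+1, (40|41)=+1; (−1)^{0·1·20}·(+1)^1·(+1)^0 = +1.
v=3: a=3^0·(≡2), b=3^2·(≡2) mod 3; (2|3)=-1, (2|3)=-1; (−1)^{0·2·1}·(-1)^2·(-1)^0 = +1.
v=19: a=19^1·(≡1), b=19^0·(≡10) mod 19; (1|19)=+1, (10|19)=-1; (−1)^{1·0·9}·(+1)^0·(-1)^1 = -1.
v=∞: 370481 > 0 and 12710 > 0  ⇒  (a,b)_∞ = +1.
v=2: v_2(a)=4, v_2(b)=-1; units ≡ 1, 3 (mod 8); ε·ε+αω+βω = 0·1+4·1+-1·0 ≡ 0  ⇒  (a,b)_2 = +1.
v=5: a=5^0·(≡4), b=5^3·(≡3) mod 5; (4|5)=+1, (3|5)=-1; (−1)^{0·3·2}·(+1)^3·(-1)^0 = +1.
v=37: a=37^1·(≡35), b=37^0·(≡22) mod 37; (35|37)=-1, (22|37)=-1; (−1)^{1·0·18}·(-1)^0·(-1)^1 = -1.
v=7: a=7^-2·(≡3), b=7^-2·(≡3) mod 7; (3|7)=-1, (3|7)=-1; (−1)^{-2·-2·3}·(-1)^-2·(-1)^-2 = +1.
|Ram(370481, 12710)| = 4, even; anisotropic at {17, 19, 31, 37}.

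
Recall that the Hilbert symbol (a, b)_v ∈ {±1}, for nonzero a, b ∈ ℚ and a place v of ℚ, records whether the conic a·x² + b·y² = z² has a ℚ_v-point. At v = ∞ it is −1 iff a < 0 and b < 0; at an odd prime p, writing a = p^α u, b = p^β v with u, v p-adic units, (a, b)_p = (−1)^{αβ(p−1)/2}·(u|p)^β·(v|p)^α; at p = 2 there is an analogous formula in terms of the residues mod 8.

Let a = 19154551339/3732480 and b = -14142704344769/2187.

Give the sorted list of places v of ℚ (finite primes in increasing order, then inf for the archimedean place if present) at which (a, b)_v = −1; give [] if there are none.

[3, 5, 11, 13]

(a, b) ≡ (2255, -404547) mod (ℚ^×)²; places V = {2, 3, 5, 7, 11, 13, 19, 23, 41, ∞}.
(a,b)_3: α=-6, u≡2; β=-7, v≡1 (mod 3); (2|3)=-1, (1|3)=+1; sign (−1)^0·-1^-7·+1^-6 = -1.
(a,b)_23: α=0, u≡4; β=1, v≡13 (mod 23); (4|23)=+1, (13|23)=+1; sign (−1)^0·+1^1·+1^0 = +1.
(a,b)_7: α=6, u≡4; β=4, v≡2 (mod 7); (4|7)=+1, (2|7)=+1; sign (−1)^0·+1^4·+1^6 = +1.
(a,b)_11: α=1, u≡6; β=3, v≡7 (mod 11); (6|11)=-1, (7|11)=-1; sign (−1)^1·-1^3·-1^1 = -1.
(a,b)_∞: sgn(2255)=+, sgn(-404547)=−, so +1.
(a,b)_2: α=-10, β=0; u≡7, v≡5 (mod 8); ε(u)ε(v)=1·0, αω(v)=-10·1, βω(u)=0·0; sum ≡ 0  ⇒  +1.
(a,b)_41: α=1, u≡11; β=1, v≡27 (mod 41); (11|41)=-1, (27|41)=-1; sign (−1)^0·-1^1·-1^1 = +1.
(a,b)_13: α=0, u≡6; β=1, v≡3 (mod 13); (6|13)=-1, (3|13)=+1; sign (−1)^0·-1^1·+1^0 = -1.
(a,b)_19: α=2, u≡15; β=2, v≡5 (mod 19); (15|19)=-1, (5|19)=+1; sign (−1)^0·-1^2·+1^2 = +1.
(a,b)_5: α=-1, u≡4; β=0, v≡3 (mod 5); (4|5)=+1, (3|5)=-1; sign (−1)^0·+1^0·-1^-1 = -1.
|Ram(2255, -404547)| = 4, even; anisotropic at {3, 5, 11, 13}.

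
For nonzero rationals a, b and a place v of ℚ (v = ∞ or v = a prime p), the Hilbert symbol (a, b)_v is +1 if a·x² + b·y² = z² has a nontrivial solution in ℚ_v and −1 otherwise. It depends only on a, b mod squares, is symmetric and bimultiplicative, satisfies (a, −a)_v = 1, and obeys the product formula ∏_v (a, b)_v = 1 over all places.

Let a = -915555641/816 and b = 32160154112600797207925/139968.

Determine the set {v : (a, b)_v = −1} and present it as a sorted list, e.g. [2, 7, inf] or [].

Mod squares: a ≡ -10659, b ≡ 8151. Check v ∈ {∞, 2, 3, 5, 7, 11, 13, 17, 19, 23}.
v=11: a=11^1·(≡8), b=11^7·(≡5) mod 11; (8|11)=-1, (5|11)=+1; (−1)^{1·7·5}·(-1)^7·(+1)^1 = +1.
v=7: a=7^2·(≡1), b=7^2·(≡5) mod 7; (1|7)=+1, (5|7)=-1; (−1)^{2·2·3}·(+1)^2·(-1)^2 = +1.
v=23: a=23^2·(≡4), b=23^2·(≡8) mod 23; (4|23)=+1, (8|23)=+1; (−1)^{2·2·11}·(+1)^2·(+1)^2 = +1.
v=2: v_2(a)=-4, v_2(b)=-6; units ≡ 5, 7 (mod 8); ε·ε+αω+βω = 0·1+-4·0+-6·1 ≡ 0  ⇒  (a,b)_2 = +1.
v=19: a=19^1·(≡4), b=19^3·(≡7) mod 19; (4|19)=+1, (7|19)=+1; (−1)^{1·3·9}·(+1)^3·(+1)^1 = -1.
v=3: a=3^-1·(≡2), b=3^-7·(≡2) mod 3; (2|3)=-1, (2|3)=-1; (−1)^{-1·-7·1}·(-1)^-7·(-1)^-1 = -1.
v=13: a=13^2·(≡4), b=13^5·(≡12) mod 13; (4|13)=+1, (12|13)=+1; (−1)^{2·5·6}·(+1)^5·(+1)^2 = +1.
v=5: a=5^0·(≡4), b=5^2·(≡4) mod 5; (4|5)=+1, (4|5)=+1; (−1)^{0·2·2}·(+1)^2·(+1)^0 = +1.
v=∞: -10659 < 0 and 8151 > 0  ⇒  (a,b)_∞ = +1.
v=17: a=17^-1·(≡1), b=17^0·(≡9) mod 17; (1|17)=+1, (9|17)=+1; (−1)^{-1·0·8}·(+1)^0·(+1)^-1 = +1.
Ram(-10659, 8151) = {3, 19}; no ℚ_3-point on the conic.

[3, 19]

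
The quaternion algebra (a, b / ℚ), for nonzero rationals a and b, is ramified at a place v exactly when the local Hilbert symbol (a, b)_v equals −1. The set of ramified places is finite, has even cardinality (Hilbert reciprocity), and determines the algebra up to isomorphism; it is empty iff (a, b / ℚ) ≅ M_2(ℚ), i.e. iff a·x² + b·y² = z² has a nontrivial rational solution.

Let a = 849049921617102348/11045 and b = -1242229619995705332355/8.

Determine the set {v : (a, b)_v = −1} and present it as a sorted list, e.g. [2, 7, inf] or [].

[13, 23]

(a, b) ≡ (85215, -5510) mod (ℚ^×)²; places V = {2, 3, 5, 7, 11, 13, 19, 23, 29, 37, 47, ∞}.
(a,b)_29: α=2, u≡4; β=3, v≡1 (mod 29); (4|29)=+1, (1|29)=+1; sign (−1)^0·+1^3·+1^2 = +1.
(a,b)_2: α=2, β=-3; u≡7, v≡5 (mod 8); ε(u)ε(v)=1·0, αω(v)=2·1, βω(u)=-3·0; sum ≡ 0  ⇒  +1.
(a,b)_37: α=2, u≡12; β=2, v≡9 (mod 37); (12|37)=+1, (9|37)=+1; sign (−1)^0·+1^2·+1^2 = +1.
(a,b)_3: α=1, u≡1; β=0, v≡1 (mod 3); (1|3)=+1, (1|3)=+1; sign (−1)^0·+1^0·+1^1 = +1.
(a,b)_5: α=-1, u≡2; β=1, v≡3 (mod 5); (2|5)=-1, (3|5)=-1; sign (−1)^0·-1^1·-1^-1 = +1.
(a,b)_47: α=-2, u≡9; β=0, v≡12 (mod 47); (9|47)=+1, (12|47)=+1; sign (−1)^0·+1^0·+1^-2 = +1.
(a,b)_∞: sgn(85215)=+, sgn(-5510)=−, so +1.
(a,b)_7: α=0, u≡4; β=2, v≡3 (mod 7); (4|7)=+1, (3|7)=-1; sign (−1)^0·+1^2·-1^0 = +1.
(a,b)_11: α=2, u≡5; β=0, v≡4 (mod 11); (5|11)=+1, (4|11)=+1; sign (−1)^0·+1^0·+1^2 = +1.
(a,b)_23: α=3, u≡6; β=4, v≡21 (mod 23); (6|23)=+1, (21|23)=-1; sign (−1)^0·+1^4·-1^3 = -1.
(a,b)_13: α=3, u≡4; β=4, v≡5 (mod 13); (4|13)=+1, (5|13)=-1; sign (−1)^0·+1^4·-1^3 = -1.
(a,b)_19: α=1, u≡9; β=1, v≡13 (mod 19); (9|19)=+1, (13|19)=-1; sign (−1)^1·+1^1·-1^1 = +1.
(85215, -5510 / ℚ) ramifies at {13, 23}: a division algebra.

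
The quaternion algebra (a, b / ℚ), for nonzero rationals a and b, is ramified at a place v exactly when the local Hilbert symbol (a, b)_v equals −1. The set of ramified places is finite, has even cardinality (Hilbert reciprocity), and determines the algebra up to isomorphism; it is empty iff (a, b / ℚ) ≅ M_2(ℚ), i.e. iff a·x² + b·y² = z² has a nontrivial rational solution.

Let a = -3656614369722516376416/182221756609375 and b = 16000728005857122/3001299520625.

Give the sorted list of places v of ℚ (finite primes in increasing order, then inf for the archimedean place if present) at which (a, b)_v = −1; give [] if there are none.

[2, 3, 17, 19]

(a, b) ≡ (-8778, 7106) mod (ℚ^×)²; places V = {2, 3, 5, 7, 11, 17, 19, 23, 41, ∞}.
(a,b)_11: α=1, u≡9; β=1, v≡8 (mod 11); (9|11)=+1, (8|11)=-1; sign (−1)^1·+1^1·-1^1 = +1.
(a,b)_41: α=2, u≡36; β=2, v≡7 (mod 41); (36|41)=+1, (7|41)=-1; sign (−1)^0·+1^2·-1^2 = +1.
(a,b)_23: α=4, u≡8; β=2, v≡15 (mod 23); (8|23)=+1, (15|23)=-1; sign (−1)^0·+1^2·-1^4 = +1.
(a,b)_∞: sgn(-8778)=−, sgn(7106)=+, so +1.
(a,b)_17: α=-2, u≡11; β=-1, v≡5 (mod 17); (11|17)=-1, (5|17)=-1; sign (−1)^0·-1^-1·-1^-2 = -1.
(a,b)_5: α=-6, u≡3; β=-4, v≡4 (mod 5); (3|5)=-1, (4|5)=+1; sign (−1)^0·-1^-4·+1^-6 = +1.
(a,b)_3: α=19, u≡2; β=16, v≡2 (mod 3); (2|3)=-1, (2|3)=-1; sign (−1)^0·-1^16·-1^19 = -1.
(a,b)_2: α=5, β=1; u≡3, v≡1 (mod 8); ε(u)ε(v)=1·0, αω(v)=5·0, βω(u)=1·1; sum ≡ 1  ⇒  -1.
(a,b)_7: α=-9, u≡5; β=-10, v≡4 (mod 7); (5|7)=-1, (4|7)=+1; sign (−1)^0·-1^-10·+1^-9 = +1.
(a,b)_19: α=1, u≡15; β=1, v≡18 (mod 19); (15|19)=-1, (18|19)=-1; sign (−1)^1·-1^1·-1^1 = -1.
(-8778, 7106 / ℚ) ramifies at {2, 3, 17, 19}: a division algebra.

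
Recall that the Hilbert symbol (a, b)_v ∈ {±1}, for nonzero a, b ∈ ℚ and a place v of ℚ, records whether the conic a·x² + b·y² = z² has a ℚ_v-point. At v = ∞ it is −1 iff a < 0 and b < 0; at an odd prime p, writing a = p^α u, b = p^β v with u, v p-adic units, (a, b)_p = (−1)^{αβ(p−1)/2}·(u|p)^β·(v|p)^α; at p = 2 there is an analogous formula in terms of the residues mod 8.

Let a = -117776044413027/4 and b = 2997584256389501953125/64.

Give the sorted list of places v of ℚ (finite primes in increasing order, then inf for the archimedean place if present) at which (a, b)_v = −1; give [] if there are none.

[3, 5, 11, 19]

Mod squares: a ≡ -187, b ≡ 285. Check v ∈ {∞, 2, 3, 5, 7, 11, 13, 17, 19}.
v=19: a=19^2·(≡13), b=19^3·(≡14) mod 19; (13|19)=-1, (14|19)=-1; (−1)^{2·3·9}·(-1)^3·(-1)^2 = -1.
v=13: a=13^2·(≡2), b=13^0·(≡10) mod 13; (2|13)=-1, (10|13)=+1; (−1)^{2·0·6}·(-1)^0·(+1)^2 = +1.
v=∞: -187 < 0 and 285 > 0  ⇒  (a,b)_∞ = +1.
v=3: a=3^6·(≡2), b=3^7·(≡2) mod 3; (2|3)=-1, (2|3)=-1; (−1)^{6·7·1}·(-1)^7·(-1)^6 = -1.
v=2: v_2(a)=-2, v_2(b)=-6; units ≡ 5, 5 (mod 8); ε·ε+αω+βω = 0·0+-2·1+-6·1 ≡ 0  ⇒  (a,b)_2 = +1.
v=5: a=5^0·(≡2), b=5^11·(≡3) mod 5; (2|5)=-1, (3|5)=-1; (−1)^{0·11·2}·(-1)^11·(-1)^0 = -1.
v=11: a=11^1·(≡1), b=11^0·(≡8) mod 11; (1|11)=+1, (8|11)=-1; (−1)^{1·0·5}·(+1)^0·(-1)^1 = -1.
v=17: a=17^3·(≡10), b=17^4·(≡8) mod 17; (10|17)=-1, (8|17)=+1; (−1)^{3·4·8}·(-1)^4·(+1)^3 = +1.
v=7: a=7^2·(≡4), b=7^2·(≡6) mod 7; (4|7)=+1, (6|7)=-1; (−1)^{2·2·3}·(+1)^2·(-1)^2 = +1.
|Ram(-187, 285)| = 4, even; anisotropic at {3, 5, 11, 19}.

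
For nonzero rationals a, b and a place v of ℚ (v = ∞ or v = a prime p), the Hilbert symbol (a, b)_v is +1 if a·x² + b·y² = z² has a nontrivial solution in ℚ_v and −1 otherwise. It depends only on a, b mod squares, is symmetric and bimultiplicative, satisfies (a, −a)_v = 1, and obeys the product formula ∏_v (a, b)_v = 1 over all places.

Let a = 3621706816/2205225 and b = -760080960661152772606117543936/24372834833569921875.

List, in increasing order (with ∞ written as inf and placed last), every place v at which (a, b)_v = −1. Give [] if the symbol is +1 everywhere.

[11, 13]

Mod squares: a ≡ 481, b ≡ -5291. Check v ∈ {∞, 2, 3, 5, 7, 11, 13, 37}.
v=13: a=13^1·(≡7), b=13^3·(≡9) mod 13; (7|13)=-1, (9|13)=+1; (−1)^{1·3·6}·(-1)^3·(+1)^1 = -1.
v=11: a=11^-2·(≡10), b=11^-5·(≡9) mod 11; (10|11)=-1, (9|11)=+1; (−1)^{-2·-5·5}·(-1)^-5·(+1)^-2 = -1.
v=3: a=3^-6·(≡1), b=3^-18·(≡1) mod 3; (1|3)=+1, (1|3)=+1; (−1)^{-6·-18·1}·(+1)^-18·(+1)^-6 = +1.
v=7: a=7^6·(≡5), b=7^18·(≡2) mod 7; (5|7)=-1, (2|7)=+1; (−1)^{6·18·3}·(-1)^18·(+1)^6 = +1.
v=2: v_2(a)=6, v_2(b)=22; units ≡ 1, 5 (mod 8); ε·ε+αω+βω = 0·0+6·1+22·0 ≡ 0  ⇒  (a,b)_2 = +1.
v=37: a=37^1·(≡35), b=37^3·(≡6) mod 37; (35|37)=-1, (6|37)=-1; (−1)^{1·3·18}·(-1)^3·(-1)^1 = +1.
v=5: a=5^-2·(≡4), b=5^-8·(≡1) mod 5; (4|5)=+1, (1|5)=+1; (−1)^{-2·-8·2}·(+1)^-8·(+1)^-2 = +1.
v=∞: 481 > 0 and -5291 < 0  ⇒  (a,b)_∞ = +1.
(481, -5291 / ℚ) ramifies at {11, 13}: a division algebra.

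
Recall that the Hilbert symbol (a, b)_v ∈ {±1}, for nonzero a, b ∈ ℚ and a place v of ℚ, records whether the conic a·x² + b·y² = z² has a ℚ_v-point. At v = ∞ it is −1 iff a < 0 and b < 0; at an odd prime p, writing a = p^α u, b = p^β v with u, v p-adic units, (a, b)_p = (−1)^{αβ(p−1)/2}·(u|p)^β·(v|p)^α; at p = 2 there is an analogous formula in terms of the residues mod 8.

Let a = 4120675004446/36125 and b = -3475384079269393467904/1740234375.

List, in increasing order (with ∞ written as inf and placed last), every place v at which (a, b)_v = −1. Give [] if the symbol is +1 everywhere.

[7, 11]

Mod squares: a ≡ 230, b ≡ -230230. Check v ∈ {∞, 2, 3, 5, 7, 11, 13, 17, 23}.
v=5: a=5^-3·(≡4), b=5^-9·(≡1) mod 5; (4|5)=+1, (1|5)=+1; (−1)^{-3·-9·2}·(+1)^-9·(+1)^-3 = +1.
v=23: a=23^3·(≡11), b=23^5·(≡16) mod 23; (11|23)=-1, (16|23)=+1; (−1)^{3·5·11}·(-1)^5·(+1)^3 = +1.
v=13: a=13^4·(≡1), b=13^7·(≡3) mod 13; (1|13)=+1, (3|13)=+1; (−1)^{4·7·6}·(+1)^7·(+1)^4 = +1.
v=17: a=17^-2·(≡1), b=17^0·(≡4) mod 17; (1|17)=+1, (4|17)=+1; (−1)^{-2·0·8}·(+1)^0·(+1)^-2 = +1.
v=3: a=3^0·(≡2), b=3^-4·(≡2) mod 3; (2|3)=-1, (2|3)=-1; (−1)^{0·-4·1}·(-1)^-4·(-1)^0 = +1.
v=7: a=7^2·(≡5), b=7^5·(≡5) mod 7; (5|7)=-1, (5|7)=-1; (−1)^{2·5·3}·(-1)^5·(-1)^2 = -1.
v=2: v_2(a)=1, v_2(b)=9; units ≡ 3, 5 (mod 8); ε·ε+αω+βω = 1·0+1·1+9·1 ≡ 0  ⇒  (a,b)_2 = +1.
v=∞: 230 > 0 and -230230 < 0  ⇒  (a,b)_∞ = +1.
v=11: a=11^2·(≡6), b=11^-1·(≡3) mod 11; (6|11)=-1, (3|11)=+1; (−1)^{2·-1·5}·(-1)^-1·(+1)^2 = -1.
(230, -230230 / ℚ) ramifies at {7, 11}: a division algebra.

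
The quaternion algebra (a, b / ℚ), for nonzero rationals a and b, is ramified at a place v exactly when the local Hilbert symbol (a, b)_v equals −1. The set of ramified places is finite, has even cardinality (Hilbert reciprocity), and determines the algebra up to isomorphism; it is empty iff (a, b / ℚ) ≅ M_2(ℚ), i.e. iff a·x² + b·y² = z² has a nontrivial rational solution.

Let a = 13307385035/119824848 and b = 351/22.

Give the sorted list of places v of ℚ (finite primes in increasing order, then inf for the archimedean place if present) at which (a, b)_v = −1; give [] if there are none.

[3, 5]

(a, b) ≡ (455, 858) mod (ℚ^×)²; places V = {2, 3, 5, 7, 11, 13, 17, 23, 31, 37, ∞}.
(a,b)_17: α=2, u≡8; β=0, v≡9 (mod 17); (8|17)=+1, (9|17)=+1; sign (−1)^0·+1^0·+1^2 = +1.
(a,b)_31: α=2, u≡11; β=0, v≡23 (mod 31); (11|31)=-1, (23|31)=-1; sign (−1)^0·-1^0·-1^2 = +1.
(a,b)_5: α=1, u≡4; β=0, v≡3 (mod 5); (4|5)=+1, (3|5)=-1; sign (−1)^0·+1^0·-1^1 = -1.
(a,b)_37: α=2, u≡4; β=0, v≡21 (mod 37); (4|37)=+1, (21|37)=+1; sign (−1)^0·+1^0·+1^2 = +1.
(a,b)_7: α=1, u≡1; β=0, v≡1 (mod 7); (1|7)=+1, (1|7)=+1; sign (−1)^0·+1^0·+1^1 = +1.
(a,b)_∞: sgn(455)=+, sgn(858)=+, so +1.
(a,b)_3: α=-2, u≡2; β=3, v≡1 (mod 3); (2|3)=-1, (1|3)=+1; sign (−1)^0·-1^3·+1^-2 = -1.
(a,b)_2: α=-4, β=-1; u≡7, v≡5 (mod 8); ε(u)ε(v)=1·0, αω(v)=-4·1, βω(u)=-1·0; sum ≡ 0  ⇒  +1.
(a,b)_11: α=-2, u≡5; β=-1, v≡5 (mod 11); (5|11)=+1, (5|11)=+1; sign (−1)^0·+1^-1·+1^-2 = +1.
(a,b)_13: α=-1, u≡10; β=1, v≡3 (mod 13); (10|13)=+1, (3|13)=+1; sign (−1)^0·+1^1·+1^-1 = +1.
(a,b)_23: α=-2, u≡3; β=0, v≡17 (mod 23); (3|23)=+1, (17|23)=-1; sign (−1)^0·+1^0·-1^-2 = +1.
Ram(455, 858) = {3, 5}; no ℚ_3-point on the conic.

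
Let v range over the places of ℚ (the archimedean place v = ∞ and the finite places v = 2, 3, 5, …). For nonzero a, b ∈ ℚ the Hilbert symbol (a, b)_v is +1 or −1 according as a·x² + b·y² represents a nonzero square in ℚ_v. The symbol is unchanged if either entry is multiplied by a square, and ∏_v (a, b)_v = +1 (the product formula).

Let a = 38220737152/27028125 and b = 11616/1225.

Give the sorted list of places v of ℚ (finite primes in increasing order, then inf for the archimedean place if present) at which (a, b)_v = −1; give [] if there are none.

[2, 3, 17, 37]

(a, b) ≡ (6290, 6) mod (ℚ^×)²; places V = {2, 3, 5, 7, 11, 13, 17, 31, 37, 53, ∞}.
(a,b)_31: α=-2, u≡19; β=0, v≡13 (mod 31); (19|31)=+1, (13|31)=-1; sign (−1)^0·+1^0·-1^-2 = +1.
(a,b)_11: α=0, u≡5; β=2, v≡2 (mod 11); (5|11)=+1, (2|11)=-1; sign (−1)^0·+1^2·-1^0 = +1.
(a,b)_13: α=2, u≡6; β=0, v≡11 (mod 13); (6|13)=-1, (11|13)=-1; sign (−1)^0·-1^0·-1^2 = +1.
(a,b)_37: α=1, u≡8; β=0, v≡18 (mod 37); (8|37)=-1, (18|37)=-1; sign (−1)^0·-1^0·-1^1 = -1.
(a,b)_5: α=-5, u≡3; β=-2, v≡4 (mod 5); (3|5)=-1, (4|5)=+1; sign (−1)^0·-1^-2·+1^-5 = +1.
(a,b)_2: α=7, β=5; u≡1, v≡3 (mod 8); ε(u)ε(v)=0·1, αω(v)=7·1, βω(u)=5·0; sum ≡ 1  ⇒  -1.
(a,b)_∞: sgn(6290)=+, sgn(6)=+, so +1.
(a,b)_17: α=1, u≡8; β=0, v≡5 (mod 17); (8|17)=+1, (5|17)=-1; sign (−1)^0·+1^0·-1^1 = -1.
(a,b)_3: α=-2, u≡2; β=1, v≡2 (mod 3); (2|3)=-1, (2|3)=-1; sign (−1)^0·-1^1·-1^-2 = -1.
(a,b)_53: α=2, u≡24; β=0, v≡28 (mod 53); (24|53)=+1, (28|53)=+1; sign (−1)^0·+1^0·+1^2 = +1.
(a,b)_7: α=0, u≡2; β=-2, v≡6 (mod 7); (2|7)=+1, (6|7)=-1; sign (−1)^0·+1^-2·-1^0 = +1.
Ram(6290, 6) = {2, 3, 17, 37}; no ℚ_2-point on the conic.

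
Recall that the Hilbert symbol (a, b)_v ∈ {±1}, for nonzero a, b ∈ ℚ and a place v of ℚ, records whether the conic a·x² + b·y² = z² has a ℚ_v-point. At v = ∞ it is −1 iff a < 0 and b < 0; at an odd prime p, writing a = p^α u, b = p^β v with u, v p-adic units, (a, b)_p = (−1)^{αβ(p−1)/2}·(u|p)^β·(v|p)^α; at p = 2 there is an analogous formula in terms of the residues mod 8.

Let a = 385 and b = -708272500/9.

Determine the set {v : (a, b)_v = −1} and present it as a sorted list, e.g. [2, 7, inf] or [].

Mod squares: a ≡ 385, b ≡ -283309. Check v ∈ {∞, 2, 3, 5, 7, 11, 13, 19, 31, 37}.
v=13: a=13^0·(≡8), b=13^1·(≡5) mod 13; (8|13)=-1, (5|13)=-1; (−1)^{0·1·6}·(-1)^1·(-1)^0 = -1.
v=∞: 385 > 0 and -283309 < 0  ⇒  (a,b)_∞ = +1.
v=5: a=5^1·(≡2), b=5^4·(≡1) mod 5; (2|5)=-1, (1|5)=+1; (−1)^{1·4·2}·(-1)^4·(+1)^1 = +1.
v=2: v_2(a)=0, v_2(b)=2; units ≡ 1, 3 (mod 8); ε·ε+αω+βω = 0·1+0·1+2·0 ≡ 0  ⇒  (a,b)_2 = +1.
v=37: a=37^0·(≡15), b=37^1·(≡17) mod 37; (15|37)=-1, (17|37)=-1; (−1)^{0·1·18}·(-1)^1·(-1)^0 = -1.
v=19: a=19^0·(≡5), b=19^1·(≡7) mod 19; (5|19)=+1, (7|19)=+1; (−1)^{0·1·9}·(+1)^1·(+1)^0 = +1.
v=11: a=11^1·(≡2), b=11^0·(≡6) mod 11; (2|11)=-1, (6|11)=-1; (−1)^{1·0·5}·(-1)^0·(-1)^1 = -1.
v=7: a=7^1·(≡6), b=7^0·(≡1) mod 7; (6|7)=-1, (1|7)=+1; (−1)^{1·0·3}·(-1)^0·(+1)^1 = +1.
v=3: a=3^0·(≡1), b=3^-2·(≡2) mod 3; (1|3)=+1, (2|3)=-1; (−1)^{0·-2·1}·(+1)^-2·(-1)^0 = +1.
v=31: a=31^0·(≡13), b=31^1·(≡3) mod 31; (13|31)=-1, (3|31)=-1; (−1)^{0·1·15}·(-1)^1·(-1)^0 = -1.
|Ram(385, -283309)| = 4, even; anisotropic at {11, 13, 31, 37}.

[11, 13, 31, 37]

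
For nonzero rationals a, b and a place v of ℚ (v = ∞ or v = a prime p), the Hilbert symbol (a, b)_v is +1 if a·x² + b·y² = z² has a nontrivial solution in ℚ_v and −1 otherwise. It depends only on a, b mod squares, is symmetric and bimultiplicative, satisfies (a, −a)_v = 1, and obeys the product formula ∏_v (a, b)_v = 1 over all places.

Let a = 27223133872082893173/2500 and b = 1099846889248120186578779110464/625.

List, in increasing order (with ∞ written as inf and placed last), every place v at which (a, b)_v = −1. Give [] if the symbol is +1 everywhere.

[11, 19]

Mod squares: a ≡ 39237, b ≡ 39729. Check v ∈ {∞, 2, 3, 5, 7, 11, 13, 17, 19, 29, 41}.
v=2: v_2(a)=-2, v_2(b)=6; units ≡ 5, 1 (mod 8); ε·ε+αω+βω = 0·0+-2·0+6·1 ≡ 0  ⇒  (a,b)_2 = +1.
v=11: a=11^1·(≡4), b=11^0·(≡10) mod 11; (4|11)=+1, (10|11)=-1; (−1)^{1·0·5}·(+1)^0·(-1)^1 = -1.
v=3: a=3^5·(≡2), b=3^7·(≡1) mod 3; (2|3)=-1, (1|3)=+1; (−1)^{5·7·1}·(-1)^7·(+1)^5 = +1.
v=17: a=17^4·(≡2), b=17^5·(≡1) mod 17; (2|17)=+1, (1|17)=+1; (−1)^{4·5·8}·(+1)^5·(+1)^4 = +1.
v=13: a=13^2·(≡4), b=13^2·(≡10) mod 13; (4|13)=+1, (10|13)=+1; (−1)^{2·2·6}·(+1)^2·(+1)^2 = +1.
v=41: a=41^3·(≡15), b=41^5·(≡7) mod 41; (15|41)=-1, (7|41)=-1; (−1)^{3·5·20}·(-1)^5·(-1)^3 = +1.
v=5: a=5^-4·(≡2), b=5^-4·(≡4) mod 5; (2|5)=-1, (4|5)=+1; (−1)^{-4·-4·2}·(-1)^-4·(+1)^-4 = +1.
v=∞: 39237 > 0 and 39729 > 0  ⇒  (a,b)_∞ = +1.
v=19: a=19^2·(≡18), b=19^3·(≡7) mod 19; (18|19)=-1, (7|19)=+1; (−1)^{2·3·9}·(-1)^3·(+1)^2 = -1.
v=29: a=29^1·(≡12), b=29^2·(≡7) mod 29; (12|29)=-1, (7|29)=+1; (−1)^{1·2·14}·(-1)^2·(+1)^1 = +1.
v=7: a=7^0·(≡2), b=7^2·(≡4) mod 7; (2|7)=+1, (4|7)=+1; (−1)^{0·2·3}·(+1)^2·(+1)^0 = +1.
Ram(39237, 39729) = {11, 19}; no ℚ_11-point on the conic.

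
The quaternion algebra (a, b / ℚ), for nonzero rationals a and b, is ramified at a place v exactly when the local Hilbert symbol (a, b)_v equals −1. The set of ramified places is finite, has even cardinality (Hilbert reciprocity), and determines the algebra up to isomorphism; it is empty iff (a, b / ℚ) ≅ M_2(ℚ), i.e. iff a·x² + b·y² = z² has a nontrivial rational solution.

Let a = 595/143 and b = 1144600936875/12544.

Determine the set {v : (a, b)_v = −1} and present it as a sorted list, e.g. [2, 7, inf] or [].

[13, 17]

(a, b) ≡ (85085, 11) mod (ℚ^×)²; places V = {2, 3, 5, 7, 11, 13, 17, 23, ∞}.
(a,b)_3: α=0, u≡2; β=2, v≡2 (mod 3); (2|3)=-1, (2|3)=-1; sign (−1)^0·-1^2·-1^0 = +1.
(a,b)_17: α=1, u≡5; β=2, v≡10 (mod 17); (5|17)=-1, (10|17)=-1; sign (−1)^0·-1^2·-1^1 = -1.
(a,b)_13: α=-1, u≡8; β=0, v≡7 (mod 13); (8|13)=-1, (7|13)=-1; sign (−1)^0·-1^0·-1^-1 = -1.
(a,b)_∞: sgn(85085)=+, sgn(11)=+, so +1.
(a,b)_2: α=0, β=-8; u≡5, v≡3 (mod 8); ε(u)ε(v)=0·1, αω(v)=0·1, βω(u)=-8·1; sum ≡ 0  ⇒  +1.
(a,b)_11: α=-1, u≡6; β=3, v≡3 (mod 11); (6|11)=-1, (3|11)=+1; sign (−1)^1·-1^3·+1^-1 = +1.
(a,b)_7: α=1, u≡5; β=-2, v≡1 (mod 7); (5|7)=-1, (1|7)=+1; sign (−1)^0·-1^-2·+1^1 = +1.
(a,b)_5: α=1, u≡3; β=4, v≡1 (mod 5); (3|5)=-1, (1|5)=+1; sign (−1)^0·-1^4·+1^1 = +1.
(a,b)_23: α=0, u≡4; β=2, v≡5 (mod 23); (4|23)=+1, (5|23)=-1; sign (−1)^0·+1^2·-1^0 = +1.
(85085, 11 / ℚ) ramifies at {13, 17}: a division algebra.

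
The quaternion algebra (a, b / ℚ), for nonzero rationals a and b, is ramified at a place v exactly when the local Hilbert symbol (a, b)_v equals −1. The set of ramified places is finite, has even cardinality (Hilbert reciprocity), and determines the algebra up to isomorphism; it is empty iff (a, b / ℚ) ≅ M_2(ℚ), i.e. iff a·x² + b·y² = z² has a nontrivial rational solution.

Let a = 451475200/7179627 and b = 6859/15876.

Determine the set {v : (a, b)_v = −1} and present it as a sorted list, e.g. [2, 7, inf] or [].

[11, 53]

(a, b) ≡ (1749, 19) mod (ℚ^×)²; places V = {2, 3, 5, 7, 11, 13, 17, 19, 53, ∞}.
(a,b)_11: α=3, u≡1; β=0, v≡2 (mod 11); (1|11)=+1, (2|11)=-1; sign (−1)^0·+1^0·-1^3 = -1.
(a,b)_3: α=-1, u≡1; β=-4, v≡1 (mod 3); (1|3)=+1, (1|3)=+1; sign (−1)^0·+1^-4·+1^-1 = +1.
(a,b)_13: α=-2, u≡6; β=0, v≡7 (mod 13); (6|13)=-1, (7|13)=-1; sign (−1)^0·-1^0·-1^-2 = +1.
(a,b)_19: α=0, u≡6; β=3, v≡7 (mod 19); (6|19)=+1, (7|19)=+1; sign (−1)^0·+1^3·+1^0 = +1.
(a,b)_5: α=2, u≡4; β=0, v≡4 (mod 5); (4|5)=+1, (4|5)=+1; sign (−1)^0·+1^0·+1^2 = +1.
(a,b)_2: α=8, β=-2; u≡5, v≡3 (mod 8); ε(u)ε(v)=0·1, αω(v)=8·1, βω(u)=-2·1; sum ≡ 0  ⇒  +1.
(a,b)_7: α=-2, u≡6; β=-2, v≡3 (mod 7); (6|7)=-1, (3|7)=-1; sign (−1)^0·-1^-2·-1^-2 = +1.
(a,b)_53: α=1, u≡22; β=0, v≡30 (mod 53); (22|53)=-1, (30|53)=-1; sign (−1)^0·-1^0·-1^1 = -1.
(a,b)_∞: sgn(1749)=+, sgn(19)=+, so +1.
(a,b)_17: α=-2, u≡2; β=0, v≡13 (mod 17); (2|17)=+1, (13|17)=+1; sign (−1)^0·+1^0·+1^-2 = +1.
|Ram(1749, 19)| = 2, even; anisotropic at {11, 53}.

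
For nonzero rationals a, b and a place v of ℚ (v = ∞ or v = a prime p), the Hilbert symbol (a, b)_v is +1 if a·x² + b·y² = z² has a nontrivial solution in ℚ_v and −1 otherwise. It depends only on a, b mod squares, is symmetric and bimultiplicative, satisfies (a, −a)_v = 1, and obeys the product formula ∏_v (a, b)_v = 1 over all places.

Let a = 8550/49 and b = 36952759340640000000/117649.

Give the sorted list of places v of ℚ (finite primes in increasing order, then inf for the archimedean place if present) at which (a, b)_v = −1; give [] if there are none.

Mod squares: a ≡ 38, b ≡ 24310. Check v ∈ {∞, 2, 3, 5, 7, 11, 13, 17, 19}.
v=19: a=19^1·(≡15), b=19^4·(≡11) mod 19; (15|19)=-1, (11|19)=+1; (−1)^{1·4·9}·(-1)^4·(+1)^1 = +1.
v=13: a=13^0·(≡10), b=13^1·(≡2) mod 13; (10|13)=+1, (2|13)=-1; (−1)^{0·1·6}·(+1)^1·(-1)^0 = +1.
v=2: v_2(a)=1, v_2(b)=11; units ≡ 3, 3 (mod 8); ε·ε+αω+βω = 1·1+1·1+11·1 ≡ 1  ⇒  (a,b)_2 = -1.
v=∞: 38 > 0 and 24310 > 0  ⇒  (a,b)_∞ = +1.
v=7: a=7^-2·(≡3), b=7^-6·(≡3) mod 7; (3|7)=-1, (3|7)=-1; (−1)^{-2·-6·3}·(-1)^-6·(-1)^-2 = +1.
v=3: a=3^2·(≡2), b=3^6·(≡1) mod 3; (2|3)=-1, (1|3)=+1; (−1)^{2·6·1}·(-1)^6·(+1)^2 = +1.
v=17: a=17^0·(≡9), b=17^1·(≡13) mod 17; (9|17)=+1, (13|17)=+1; (−1)^{0·1·8}·(+1)^1·(+1)^0 = +1.
v=5: a=5^2·(≡3), b=5^7·(≡3) mod 5; (3|5)=-1, (3|5)=-1; (−1)^{2·7·2}·(-1)^7·(-1)^2 = -1.
v=11: a=11^0·(≡5), b=11^1·(≡7) mod 11; (5|11)=+1, (7|11)=-1; (−1)^{0·1·5}·(+1)^1·(-1)^0 = +1.
|Ram(38, 24310)| = 2, even; anisotropic at {2, 5}.

[2, 5]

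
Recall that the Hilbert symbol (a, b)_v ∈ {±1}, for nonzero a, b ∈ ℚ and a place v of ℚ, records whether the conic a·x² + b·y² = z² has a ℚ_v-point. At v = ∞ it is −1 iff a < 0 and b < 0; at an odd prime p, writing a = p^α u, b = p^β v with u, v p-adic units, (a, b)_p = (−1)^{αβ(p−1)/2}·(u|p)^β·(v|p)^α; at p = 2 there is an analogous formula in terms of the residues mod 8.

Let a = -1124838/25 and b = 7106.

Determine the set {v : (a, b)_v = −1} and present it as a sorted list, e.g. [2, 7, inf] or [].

[2, 13, 19, 23]

(a, b) ≡ (-124982, 7106) mod (ℚ^×)²; places V = {2, 3, 5, 11, 13, 17, 19, 23, ∞}.
(a,b)_13: α=1, u≡11; β=0, v≡8 (mod 13); (11|13)=-1, (8|13)=-1; sign (−1)^0·-1^0·-1^1 = -1.
(a,b)_23: α=1, u≡19; β=0, v≡22 (mod 23); (19|23)=-1, (22|23)=-1; sign (−1)^0·-1^0·-1^1 = -1.
(a,b)_2: α=1, β=1; u≡5, v≡1 (mod 8); ε(u)ε(v)=0·0, αω(v)=1·0, βω(u)=1·1; sum ≡ 1  ⇒  -1.
(a,b)_5: α=-2, u≡2; β=0, v≡1 (mod 5); (2|5)=-1, (1|5)=+1; sign (−1)^0·-1^0·+1^-2 = +1.
(a,b)_∞: sgn(-124982)=−, sgn(7106)=+, so +1.
(a,b)_3: α=2, u≡1; β=0, v≡2 (mod 3); (1|3)=+1, (2|3)=-1; sign (−1)^0·+1^0·-1^2 = +1.
(a,b)_17: α=0, u≡15; β=1, v≡10 (mod 17); (15|17)=+1, (10|17)=-1; sign (−1)^0·+1^1·-1^0 = +1.
(a,b)_19: α=1, u≡13; β=1, v≡13 (mod 19); (13|19)=-1, (13|19)=-1; sign (−1)^1·-1^1·-1^1 = -1.
(a,b)_11: α=1, u≡3; β=1, v≡8 (mod 11); (3|11)=+1, (8|11)=-1; sign (−1)^1·+1^1·-1^1 = +1.
|Ram(-124982, 7106)| = 4, even; anisotropic at {2, 13, 19, 23}.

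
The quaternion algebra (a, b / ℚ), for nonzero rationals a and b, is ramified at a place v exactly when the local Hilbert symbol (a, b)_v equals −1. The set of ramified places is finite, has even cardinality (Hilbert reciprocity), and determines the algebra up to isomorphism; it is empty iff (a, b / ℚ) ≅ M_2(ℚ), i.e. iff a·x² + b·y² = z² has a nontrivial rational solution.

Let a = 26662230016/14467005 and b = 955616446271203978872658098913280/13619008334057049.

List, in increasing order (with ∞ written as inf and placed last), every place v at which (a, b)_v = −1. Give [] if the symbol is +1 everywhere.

Mod squares: a ≡ 135470, b ≡ 72679655. Check v ∈ {∞, 2, 3, 5, 7, 11, 17, 19, 23, 29, 31, 37}.
v=19: a=19^1·(≡9), b=19^3·(≡8) mod 19; (9|19)=+1, (8|19)=-1; (−1)^{1·3·9}·(+1)^3·(-1)^1 = +1.
v=29: a=29^0·(≡8), b=29^1·(≡12) mod 29; (8|29)=-1, (12|29)=-1; (−1)^{0·1·14}·(-1)^1·(-1)^0 = -1.
v=31: a=31^3·(≡21), b=31^7·(≡13) mod 31; (21|31)=-1, (13|31)=-1; (−1)^{3·7·15}·(-1)^7·(-1)^3 = -1.
v=11: a=11^0·(≡5), b=11^-4·(≡3) mod 11; (5|11)=+1, (3|11)=+1; (−1)^{0·-4·5}·(+1)^-4·(+1)^0 = +1.
v=37: a=37^0·(≡24), b=37^1·(≡23) mod 37; (24|37)=-1, (23|37)=-1; (−1)^{0·1·18}·(-1)^1·(-1)^0 = -1.
v=5: a=5^-1·(≡1), b=5^1·(≡4) mod 5; (1|5)=+1, (4|5)=+1; (−1)^{-1·1·2}·(+1)^1·(+1)^-1 = +1.
v=17: a=17^0·(≡12), b=17^2·(≡11) mod 17; (12|17)=-1, (11|17)=-1; (−1)^{0·2·8}·(-1)^2·(-1)^0 = +1.
v=∞: 135470 > 0 and 72679655 > 0  ⇒  (a,b)_∞ = +1.
v=7: a=7^-2·(≡5), b=7^-4·(≡5) mod 7; (5|7)=-1, (5|7)=-1; (−1)^{-2·-4·3}·(-1)^-4·(-1)^-2 = +1.
v=3: a=3^-10·(≡2), b=3^-18·(≡2) mod 3; (2|3)=-1, (2|3)=-1; (−1)^{-10·-18·1}·(-1)^-18·(-1)^-10 = +1.
v=2: v_2(a)=11, v_2(b)=28; units ≡ 7, 7 (mod 8); ε·ε+αω+βω = 1·1+11·0+28·0 ≡ 1  ⇒  (a,b)_2 = -1.
v=23: a=23^1·(≡9), b=23^3·(≡15) mod 23; (9|23)=+1, (15|23)=-1; (−1)^{1·3·11}·(+1)^3·(-1)^1 = +1.
Ram(135470, 72679655) = {2, 29, 31, 37}; no ℚ_2-point on the conic.

[2, 29, 31, 37]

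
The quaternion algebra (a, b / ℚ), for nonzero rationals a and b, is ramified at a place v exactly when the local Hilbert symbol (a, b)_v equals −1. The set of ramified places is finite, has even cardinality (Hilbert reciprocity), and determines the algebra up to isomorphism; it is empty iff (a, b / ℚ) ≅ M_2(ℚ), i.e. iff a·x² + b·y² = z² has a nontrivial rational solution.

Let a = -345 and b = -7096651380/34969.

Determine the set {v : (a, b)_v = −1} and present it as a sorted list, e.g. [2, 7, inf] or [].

[2, inf]

Mod squares: a ≡ -345, b ≡ -5. Check v ∈ {∞, 2, 3, 5, 7, 11, 13, 17, 23}.
v=13: a=13^0·(≡6), b=13^2·(≡5) mod 13; (6|13)=-1, (5|13)=-1; (−1)^{0·2·6}·(-1)^2·(-1)^0 = +1.
v=5: a=5^1·(≡1), b=5^1·(≡1) mod 5; (1|5)=+1, (1|5)=+1; (−1)^{1·1·2}·(+1)^1·(+1)^1 = +1.
v=11: a=11^0·(≡7), b=11^-2·(≡2) mod 11; (7|11)=-1, (2|11)=-1; (−1)^{0·-2·5}·(-1)^-2·(-1)^0 = +1.
v=23: a=23^1·(≡8), b=23^2·(≡4) mod 23; (8|23)=+1, (4|23)=+1; (−1)^{1·2·11}·(+1)^2·(+1)^1 = +1.
v=∞: -345 < 0 and -5 < 0  ⇒  (a,b)_∞ = -1.
v=2: v_2(a)=0, v_2(b)=2; units ≡ 7, 3 (mod 8); ε·ε+αω+βω = 1·1+0·1+2·0 ≡ 1  ⇒  (a,b)_2 = -1.
v=7: a=7^0·(≡5), b=7^2·(≡4) mod 7; (5|7)=-1, (4|7)=+1; (−1)^{0·2·3}·(-1)^2·(+1)^0 = +1.
v=17: a=17^0·(≡12), b=17^-2·(≡7) mod 17; (12|17)=-1, (7|17)=-1; (−1)^{0·-2·8}·(-1)^-2·(-1)^0 = +1.
v=3: a=3^1·(≡2), b=3^4·(≡1) mod 3; (2|3)=-1, (1|3)=+1; (−1)^{1·4·1}·(-1)^4·(+1)^1 = +1.
(-345, -5 / ℚ) ramifies at {2, ∞}: a division algebra.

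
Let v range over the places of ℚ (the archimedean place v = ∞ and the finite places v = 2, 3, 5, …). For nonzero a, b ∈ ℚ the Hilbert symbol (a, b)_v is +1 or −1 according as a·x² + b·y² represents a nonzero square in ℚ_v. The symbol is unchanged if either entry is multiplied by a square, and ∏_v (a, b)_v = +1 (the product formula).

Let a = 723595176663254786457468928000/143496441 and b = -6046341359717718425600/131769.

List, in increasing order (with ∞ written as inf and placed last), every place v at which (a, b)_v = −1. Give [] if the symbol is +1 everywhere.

(a, b) ≡ (5554270, -6754709) mod (ℚ^×)²; places V = {2, 3, 5, 11, 13, 19, 23, 29, 31, 41, ∞}.
(a,b)_23: α=1, u≡8; β=1, v≡8 (mod 23); (8|23)=+1, (8|23)=+1; sign (−1)^1·+1^1·+1^1 = -1.
(a,b)_13: α=4, u≡5; β=3, v≡3 (mod 13); (5|13)=-1, (3|13)=+1; sign (−1)^0·-1^3·+1^4 = -1.
(a,b)_11: α=-6, u≡10; β=-4, v≡7 (mod 11); (10|11)=-1, (7|11)=-1; sign (−1)^0·-1^-4·-1^-6 = +1.
(a,b)_31: α=3, u≡12; β=2, v≡4 (mod 31); (12|31)=-1, (4|31)=+1; sign (−1)^0·-1^2·+1^3 = +1.
(a,b)_3: α=-4, u≡1; β=-2, v≡1 (mod 3); (1|3)=+1, (1|3)=+1; sign (−1)^0·+1^-2·+1^-4 = +1.
(a,b)_19: α=1, u≡15; β=1, v≡7 (mod 19); (15|19)=-1, (7|19)=+1; sign (−1)^1·-1^1·+1^1 = +1.
(a,b)_5: α=3, u≡4; β=2, v≡4 (mod 5); (4|5)=+1, (4|5)=+1; sign (−1)^0·+1^2·+1^3 = +1.
(a,b)_∞: sgn(5554270)=+, sgn(-6754709)=−, so +1.
(a,b)_29: α=4, u≡24; β=3, v≡4 (mod 29); (24|29)=+1, (4|29)=+1; sign (−1)^0·+1^3·+1^4 = +1.
(a,b)_2: α=29, β=18; u≡7, v≡3 (mod 8); ε(u)ε(v)=1·1, αω(v)=29·1, βω(u)=18·0; sum ≡ 0  ⇒  +1.
(a,b)_41: α=1, u≡30; β=1, v≡14 (mod 41); (30|41)=-1, (14|41)=-1; sign (−1)^0·-1^1·-1^1 = +1.
(5554270, -6754709 / ℚ) ramifies at {13, 23}: a division algebra.

[13, 23]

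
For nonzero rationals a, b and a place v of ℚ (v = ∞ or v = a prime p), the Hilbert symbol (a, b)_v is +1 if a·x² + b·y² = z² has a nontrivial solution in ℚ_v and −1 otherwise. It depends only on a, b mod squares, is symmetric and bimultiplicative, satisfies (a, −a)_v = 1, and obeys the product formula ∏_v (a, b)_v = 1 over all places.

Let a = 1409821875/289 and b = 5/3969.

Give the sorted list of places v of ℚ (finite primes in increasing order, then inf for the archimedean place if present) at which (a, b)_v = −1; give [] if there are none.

[3, 5]

Mod squares: a ≡ 5115, b ≡ 5. Check v ∈ {∞, 2, 3, 5, 7, 11, 17, 31}.
v=2: v_2(a)=0, v_2(b)=0; units ≡ 3, 5 (mod 8); ε·ε+αω+βω = 1·0+0·1+0·1 ≡ 0  ⇒  (a,b)_2 = +1.
v=3: a=3^3·(≡1), b=3^-4·(≡2) mod 3; (1|3)=+1, (2|3)=-1; (−1)^{3·-4·1}·(+1)^-4·(-1)^3 = -1.
v=∞: 5115 > 0 and 5 > 0  ⇒  (a,b)_∞ = +1.
v=5: a=5^5·(≡2), b=5^1·(≡4) mod 5; (2|5)=-1, (4|5)=+1; (−1)^{5·1·2}·(-1)^1·(+1)^5 = -1.
v=31: a=31^1·(≡4), b=31^0·(≡5) mod 31; (4|31)=+1, (5|31)=+1; (−1)^{1·0·15}·(+1)^0·(+1)^1 = +1.
v=17: a=17^-2·(≡9), b=17^0·(≡7) mod 17; (9|17)=+1, (7|17)=-1; (−1)^{-2·0·8}·(+1)^0·(-1)^-2 = +1.
v=7: a=7^2·(≡3), b=7^-2·(≡3) mod 7; (3|7)=-1, (3|7)=-1; (−1)^{2·-2·3}·(-1)^-2·(-1)^2 = +1.
v=11: a=11^1·(≡9), b=11^0·(≡3) mod 11; (9|11)=+1, (3|11)=+1; (−1)^{1·0·5}·(+1)^0·(+1)^1 = +1.
(5115, 5 / ℚ) ramifies at {3, 5}: a division algebra.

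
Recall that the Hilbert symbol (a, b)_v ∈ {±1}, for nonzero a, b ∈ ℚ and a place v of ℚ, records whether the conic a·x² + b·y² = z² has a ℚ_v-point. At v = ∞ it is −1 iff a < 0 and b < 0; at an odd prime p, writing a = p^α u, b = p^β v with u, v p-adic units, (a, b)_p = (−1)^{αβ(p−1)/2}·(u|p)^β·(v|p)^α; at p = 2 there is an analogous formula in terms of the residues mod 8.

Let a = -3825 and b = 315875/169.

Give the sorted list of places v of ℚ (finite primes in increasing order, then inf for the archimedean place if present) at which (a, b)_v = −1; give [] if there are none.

[2, 5]

(a, b) ≡ (-17, 35) mod (ℚ^×)²; places V = {2, 3, 5, 7, 13, 17, 19, ∞}.
(a,b)_2: α=0, β=0; u≡7, v≡3 (mod 8); ε(u)ε(v)=1·1, αω(v)=0·1, βω(u)=0·0; sum ≡ 1  ⇒  -1.
(a,b)_5: α=2, u≡2; β=3, v≡3 (mod 5); (2|5)=-1, (3|5)=-1; sign (−1)^0·-1^3·-1^2 = -1.
(a,b)_13: α=0, u≡10; β=-2, v≡1 (mod 13); (10|13)=+1, (1|13)=+1; sign (−1)^0·+1^-2·+1^0 = +1.
(a,b)_19: α=0, u≡13; β=2, v≡9 (mod 19); (13|19)=-1, (9|19)=+1; sign (−1)^0·-1^2·+1^0 = +1.
(a,b)_3: α=2, u≡1; β=0, v≡2 (mod 3); (1|3)=+1, (2|3)=-1; sign (−1)^0·+1^0·-1^2 = +1.
(a,b)_17: α=1, u≡13; β=0, v≡2 (mod 17); (13|17)=+1, (2|17)=+1; sign (−1)^0·+1^0·+1^1 = +1.
(a,b)_7: α=0, u≡4; β=1, v≡3 (mod 7); (4|7)=+1, (3|7)=-1; sign (−1)^0·+1^1·-1^0 = +1.
(a,b)_∞: sgn(-17)=−, sgn(35)=+, so +1.
Ram(-17, 35) = {2, 5}; no ℚ_2-point on the conic.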